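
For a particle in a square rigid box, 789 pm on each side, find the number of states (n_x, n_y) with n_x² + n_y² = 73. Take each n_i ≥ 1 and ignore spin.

degeneracy = 2

The level has n_x² + n_y² = 73. The ordered positive-integer solutions are (3, 8), (8, 3).
That gives 2 states.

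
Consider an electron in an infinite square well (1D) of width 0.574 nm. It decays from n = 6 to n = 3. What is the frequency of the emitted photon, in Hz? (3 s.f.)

E_1 = h²/(8m_eL²) = 1.829×10^-19 J and ΔE = (6² − 3²)E_1 = 4.938×10^-18 J.
f = ΔE/h = 4.938×10^-18/6.626×10^-34 = 7.45×10^15 Hz.

f = 7.45×10^15 Hz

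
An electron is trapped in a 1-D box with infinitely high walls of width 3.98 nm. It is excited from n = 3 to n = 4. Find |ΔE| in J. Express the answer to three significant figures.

|ΔE| = 2.66×10^-20 J

E_1 = h²/(8m_eL²) = 3.803×10^-21 J.
|ΔE| = |3² − 4²|·E_1 = 7·3.803×10^-21 J = 2.66×10^-20 J.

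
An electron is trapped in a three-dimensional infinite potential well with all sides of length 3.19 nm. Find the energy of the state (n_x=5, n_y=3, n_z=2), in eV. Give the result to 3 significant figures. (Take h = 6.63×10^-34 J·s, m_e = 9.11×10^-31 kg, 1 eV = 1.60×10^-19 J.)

E = 1.41 eV

For a 3D rectangular well E = (h²/8m_e)·Σ n_i²/L_i² = (6.63×10^-34)²/(8·9.11×10^-31) · [5²/(3.19 nm)² + 3²/(3.19 nm)² + 2²/(3.19 nm)²].
Evaluating gives E = 2.252×10^-19 J = 1.41 eV.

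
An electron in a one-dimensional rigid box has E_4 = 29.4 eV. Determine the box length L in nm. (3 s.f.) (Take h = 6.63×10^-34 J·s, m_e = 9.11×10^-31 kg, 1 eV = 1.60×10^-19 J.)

L = 0.453 nm

From E_n = n²h²/(8m_eL²), L = n·h/√(8m_eE_n).
E_4 = 29.4 eV = 4.704×10^-18 J, so L = 4·6.63×10^-34/√(8·9.11×10^-31·4.704×10^-18) = 4.53×10^-10 m = 0.453 nm.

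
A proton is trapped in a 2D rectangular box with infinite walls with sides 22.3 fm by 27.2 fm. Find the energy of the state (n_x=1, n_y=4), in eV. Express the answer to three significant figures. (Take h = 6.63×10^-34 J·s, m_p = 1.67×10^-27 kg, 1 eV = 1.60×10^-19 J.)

E = 4.86×10^6 eV

For a 2D rectangular well E = (h²/8m_p)·Σ n_i²/L_i² = (6.63×10^-34)²/(8·1.67×10^-27) · [1²/(22.3 fm)² + 4²/(27.2 fm)²].
Evaluating gives E = 7.777×10^-13 J = 4.86×10^6 eV.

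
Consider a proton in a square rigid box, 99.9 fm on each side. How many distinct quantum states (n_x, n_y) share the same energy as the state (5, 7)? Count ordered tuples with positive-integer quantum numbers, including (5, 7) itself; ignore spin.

The level has n_x² + n_y² = 74. The ordered positive-integer solutions are (5, 7), (7, 5).
That gives 2 states.

degeneracy = 2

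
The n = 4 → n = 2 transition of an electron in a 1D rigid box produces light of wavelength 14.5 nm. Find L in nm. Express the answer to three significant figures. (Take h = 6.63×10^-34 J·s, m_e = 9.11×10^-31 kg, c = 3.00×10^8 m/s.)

L = 0.230 nm

The photon carries ΔE = hc/λ = 6.63×10^-34·3.00×10^8/1.45×10^-8 m = 1.372×10^-17 J.
Since ΔE = (4² − 2²)E_1, E_1 = 1.143×10^-18 J, and L = h/√(8m_eE_1) = 2.30×10^-10 m = 0.230 nm.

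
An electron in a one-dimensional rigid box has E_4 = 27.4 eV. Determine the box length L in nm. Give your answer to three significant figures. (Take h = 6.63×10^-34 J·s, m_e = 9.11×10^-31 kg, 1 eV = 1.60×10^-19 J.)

From E_n = n²h²/(8m_eL²), L = n·h/√(8m_eE_n).
E_4 = 27.4 eV = 4.384×10^-18 J, so L = 4·6.63×10^-34/√(8·9.11×10^-31·4.384×10^-18) = 4.69×10^-10 m = 0.469 nm.

L = 0.469 nm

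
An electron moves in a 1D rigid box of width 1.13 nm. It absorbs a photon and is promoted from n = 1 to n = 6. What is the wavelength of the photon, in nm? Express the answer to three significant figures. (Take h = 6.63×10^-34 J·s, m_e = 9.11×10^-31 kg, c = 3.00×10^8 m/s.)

λ = 120 nm

E_1 = h²/(8m_eL²) = 4.723×10^-20 J, so ΔE = (6² − 1²)E_1 = 1.653×10^-18 J.
λ = hc/ΔE = (6.63×10^-34·3.00×10^8)/1.653×10^-18 = 1.20×10^-7 m = 120 nm.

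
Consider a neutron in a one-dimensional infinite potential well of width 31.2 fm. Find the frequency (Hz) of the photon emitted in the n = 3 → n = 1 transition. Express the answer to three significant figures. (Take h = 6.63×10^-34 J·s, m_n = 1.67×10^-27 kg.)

f = 4.08×10^20 Hz

E_1 = h²/(8m_nL²) = 3.380×10^-14 J and ΔE = (3² − 1²)E_1 = 2.704×10^-13 J.
f = ΔE/h = 2.704×10^-13/6.63×10^-34 = 4.08×10^20 Hz.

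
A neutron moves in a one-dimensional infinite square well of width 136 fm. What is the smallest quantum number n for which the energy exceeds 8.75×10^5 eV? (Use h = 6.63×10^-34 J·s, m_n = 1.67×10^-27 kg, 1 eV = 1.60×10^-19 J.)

n = 9

E_1 = h²/(8m_nL²) = 1.779×10^-15 J = 1.112×10^4 eV.
Need n² > 8.75×10^5/1.112×10^4 = 78.69, i.e. n > 8.871.
The smallest integer satisfying this is n = 9.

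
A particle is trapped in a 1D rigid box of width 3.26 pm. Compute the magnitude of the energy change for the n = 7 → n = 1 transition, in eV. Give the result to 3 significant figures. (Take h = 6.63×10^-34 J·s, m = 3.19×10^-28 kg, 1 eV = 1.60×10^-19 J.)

E_1 = h²/(8mL²) = 1.621×10^-17 J.
|ΔE| = |7² − 1²|·E_1 = 48·1.621×10^-17 J = 7.781×10^-16 J = 4.86×10^3 eV.

|ΔE| = 4.86×10^3 eV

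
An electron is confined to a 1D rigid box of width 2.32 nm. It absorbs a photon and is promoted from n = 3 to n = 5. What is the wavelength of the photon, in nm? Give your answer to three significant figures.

E_1 = h²/(8m_eL²) = 1.119×10^-20 J, so ΔE = (5² − 3²)E_1 = 1.790×10^-19 J.
λ = hc/ΔE = (6.626×10^-34·2.998×10^8)/1.790×10^-19 = 1.11×10^-6 m = 1.11×10^3 nm.

λ = 1.11×10^3 nm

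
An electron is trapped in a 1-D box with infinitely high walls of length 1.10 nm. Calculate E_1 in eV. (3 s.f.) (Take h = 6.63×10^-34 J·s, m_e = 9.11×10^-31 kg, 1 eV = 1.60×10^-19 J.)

E_1 = 0.312 eV

For an infinite well E_n = n²h²/(8m_eL²), so E_1 = h²/(8m_eL²) = (6.63×10^-34)²/(8·9.11×10^-31·(1.10×10^-9 m)²) = 4.985×10^-20 J.
Converting, E_1 = 4.985×10^-20 J / (1.60×10^-19 J/eV) = 0.312 eV.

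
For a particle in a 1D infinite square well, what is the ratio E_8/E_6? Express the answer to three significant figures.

E_n ∝ n², so E_8/E_6 = 8²/6² = 64/36 = 1.78.

1.78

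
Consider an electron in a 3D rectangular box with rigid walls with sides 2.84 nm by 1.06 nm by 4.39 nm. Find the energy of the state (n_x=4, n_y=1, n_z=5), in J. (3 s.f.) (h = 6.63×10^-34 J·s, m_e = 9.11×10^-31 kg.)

For a 3D rectangular well E = (h²/8m_e)·Σ n_i²/L_i² = (6.63×10^-34)²/(8·9.11×10^-31) · [4²/(2.84 nm)² + 1²/(1.06 nm)² + 5²/(4.39 nm)²].
Evaluating gives E = 2.52×10^-19 J.

E = 2.52×10^-19 J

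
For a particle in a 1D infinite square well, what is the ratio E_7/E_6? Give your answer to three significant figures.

1.36

E_n ∝ n², so E_7/E_6 = 7²/6² = 49/36 = 1.36.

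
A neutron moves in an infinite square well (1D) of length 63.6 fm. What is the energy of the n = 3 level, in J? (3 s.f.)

For an infinite well E_n = n²h²/(8m_nL²), so E_1 = h²/(8m_nL²) = (6.626×10^-34)²/(8·1.675×10^-27·(6.36×10^-14 m)²) = 8.100×10^-15 J.
Then E_3 = 3²·E_1 = 9·8.100×10^-15 J = 7.29×10^-14 J.

E_3 = 7.29×10^-14 J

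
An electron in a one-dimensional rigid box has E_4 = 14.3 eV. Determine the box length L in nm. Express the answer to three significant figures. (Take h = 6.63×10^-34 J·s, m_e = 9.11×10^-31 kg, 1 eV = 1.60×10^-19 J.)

L = 0.649 nm

From E_n = n²h²/(8m_eL²), L = n·h/√(8m_eE_n).
E_4 = 14.3 eV = 2.288×10^-18 J, so L = 4·6.63×10^-34/√(8·9.11×10^-31·2.288×10^-18) = 6.49×10^-10 m = 0.649 nm.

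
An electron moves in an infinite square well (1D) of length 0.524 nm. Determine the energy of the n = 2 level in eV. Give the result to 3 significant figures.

For an infinite well E_n = n²h²/(8m_eL²), so E_1 = h²/(8m_eL²) = (6.626×10^-34)²/(8·9.109×10^-31·(5.24×10^-10 m)²) = 2.194×10^-19 J.
Then E_2 = 2²·E_1 = 4·2.194×10^-19 J = 8.776×10^-19 J.
Converting, E_2 = 8.776×10^-19 J / (1.602×10^-19 J/eV) = 5.48 eV.

E_2 = 5.48 eV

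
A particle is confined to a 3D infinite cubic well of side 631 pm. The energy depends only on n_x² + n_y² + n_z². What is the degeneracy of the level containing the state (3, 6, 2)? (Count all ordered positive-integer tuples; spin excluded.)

degeneracy = 6

The level has n_x² + n_y² + n_z² = 49. The ordered positive-integer solutions are (2, 3, 6), (2, 6, 3), (3, 2, 6), (3, 6, 2), (6, 2, 3), (6, 3, 2).
That gives 6 states.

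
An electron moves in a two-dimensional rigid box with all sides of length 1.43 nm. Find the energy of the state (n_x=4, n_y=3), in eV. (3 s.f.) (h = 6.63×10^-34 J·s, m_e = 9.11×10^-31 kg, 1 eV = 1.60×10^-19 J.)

For a 2D rectangular well E = (h²/8m_e)·Σ n_i²/L_i² = (6.63×10^-34)²/(8·9.11×10^-31) · [4²/(1.43 nm)² + 3²/(1.43 nm)²].
Evaluating gives E = 7.374×10^-19 J = 4.61 eV.

E = 4.61 eV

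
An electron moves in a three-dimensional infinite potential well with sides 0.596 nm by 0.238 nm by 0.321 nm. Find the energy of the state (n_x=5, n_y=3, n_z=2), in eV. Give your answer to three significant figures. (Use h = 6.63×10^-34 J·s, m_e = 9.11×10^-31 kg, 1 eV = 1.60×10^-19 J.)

E = 101 eV

For a 3D rectangular well E = (h²/8m_e)·Σ n_i²/L_i² = (6.63×10^-34)²/(8·9.11×10^-31) · [5²/(0.596 nm)² + 3²/(0.238 nm)² + 2²/(0.321 nm)²].
Evaluating gives E = 1.617×10^-17 J = 101 eV.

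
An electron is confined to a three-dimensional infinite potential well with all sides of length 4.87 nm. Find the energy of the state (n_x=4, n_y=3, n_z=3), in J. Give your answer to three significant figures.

E = 8.64×10^-20 J

For a 3D rectangular well E = (h²/8m_e)·Σ n_i²/L_i² = (6.626×10^-34)²/(8·9.109×10^-31) · [4²/(4.87 nm)² + 3²/(4.87 nm)² + 3²/(4.87 nm)²].
Evaluating gives E = 8.64×10^-20 J.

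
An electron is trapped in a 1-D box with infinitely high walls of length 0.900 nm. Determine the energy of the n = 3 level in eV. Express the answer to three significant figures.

E_3 = 4.18 eV

For an infinite well E_n = n²h²/(8m_eL²), so E_1 = h²/(8m_eL²) = (6.626×10^-34)²/(8·9.109×10^-31·(9.00×10^-10 m)²) = 7.438×10^-20 J.
Then E_3 = 3²·E_1 = 9·7.438×10^-20 J = 6.694×10^-19 J.
Converting, E_3 = 6.694×10^-19 J / (1.602×10^-19 J/eV) = 4.18 eV.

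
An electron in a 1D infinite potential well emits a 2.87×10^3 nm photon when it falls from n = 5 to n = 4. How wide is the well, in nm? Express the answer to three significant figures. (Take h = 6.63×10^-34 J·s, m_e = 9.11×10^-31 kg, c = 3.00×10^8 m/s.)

L = 2.80 nm

The photon carries ΔE = hc/λ = 6.63×10^-34·3.00×10^8/2.87×10^-6 m = 6.930×10^-20 J.
Since ΔE = (5² − 4²)E_1, E_1 = 7.700×10^-21 J, and L = h/√(8m_eE_1) = 2.80×10^-9 m = 2.80 nm.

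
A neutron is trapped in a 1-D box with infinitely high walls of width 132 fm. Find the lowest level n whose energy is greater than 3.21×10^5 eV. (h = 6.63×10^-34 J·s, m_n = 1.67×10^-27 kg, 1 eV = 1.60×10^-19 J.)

n = 6

E_1 = h²/(8m_nL²) = 1.888×10^-15 J = 1.180×10^4 eV.
Need n² > 3.21×10^5/1.180×10^4 = 27.20, i.e. n > 5.215.
The smallest integer satisfying this is n = 6.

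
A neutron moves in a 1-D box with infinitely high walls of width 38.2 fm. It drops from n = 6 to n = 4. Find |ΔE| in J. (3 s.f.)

E_1 = h²/(8m_nL²) = 2.245×10^-14 J.
|ΔE| = |6² − 4²|·E_1 = 20·2.245×10^-14 J = 4.49×10^-13 J.

|ΔE| = 4.49×10^-13 J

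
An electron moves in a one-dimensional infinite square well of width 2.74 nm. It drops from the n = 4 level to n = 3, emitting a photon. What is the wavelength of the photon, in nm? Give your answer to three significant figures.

λ = 3.54×10^3 nm

E_1 = h²/(8m_eL²) = 8.025×10^-21 J, so ΔE = (4² − 3²)E_1 = 5.617×10^-20 J.
λ = hc/ΔE = (6.626×10^-34·2.998×10^8)/5.617×10^-20 = 3.54×10^-6 m = 3.54×10^3 nm.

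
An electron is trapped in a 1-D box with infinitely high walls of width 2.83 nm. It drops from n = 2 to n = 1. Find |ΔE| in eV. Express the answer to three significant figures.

|ΔE| = 0.141 eV

E_1 = h²/(8m_eL²) = 7.523×10^-21 J.
|ΔE| = |2² − 1²|·E_1 = 3·7.523×10^-21 J = 2.257×10^-20 J = 0.141 eV.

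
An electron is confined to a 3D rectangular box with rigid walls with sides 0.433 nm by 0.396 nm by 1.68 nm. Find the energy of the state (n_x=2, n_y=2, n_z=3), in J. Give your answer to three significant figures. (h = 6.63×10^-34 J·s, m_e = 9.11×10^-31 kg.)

For a 3D rectangular well E = (h²/8m_e)·Σ n_i²/L_i² = (6.63×10^-34)²/(8·9.11×10^-31) · [2²/(0.433 nm)² + 2²/(0.396 nm)² + 3²/(1.68 nm)²].
Evaluating gives E = 3.02×10^-18 J.

E = 3.02×10^-18 J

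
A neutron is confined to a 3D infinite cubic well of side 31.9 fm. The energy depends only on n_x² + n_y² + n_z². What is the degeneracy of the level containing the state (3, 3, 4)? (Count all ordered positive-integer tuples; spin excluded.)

The level has n_x² + n_y² + n_z² = 34. The ordered positive-integer solutions are (3, 3, 4), (3, 4, 3), (4, 3, 3).
That gives 3 states.

degeneracy = 3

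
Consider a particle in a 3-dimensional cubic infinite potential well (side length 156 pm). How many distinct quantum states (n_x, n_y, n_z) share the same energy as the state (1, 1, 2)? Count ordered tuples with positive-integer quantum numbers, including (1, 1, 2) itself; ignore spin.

degeneracy = 3

The level has n_x² + n_y² + n_z² = 6. The ordered positive-integer solutions are (1, 1, 2), (1, 2, 1), (2, 1, 1).
That gives 3 states.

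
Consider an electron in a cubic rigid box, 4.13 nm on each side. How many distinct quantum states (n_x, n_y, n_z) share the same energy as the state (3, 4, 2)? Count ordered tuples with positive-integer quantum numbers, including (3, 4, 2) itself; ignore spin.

The level has n_x² + n_y² + n_z² = 29. The ordered positive-integer solutions are (2, 3, 4), (2, 4, 3), (3, 2, 4), (3, 4, 2), (4, 2, 3), (4, 3, 2).
That gives 6 states.

degeneracy = 6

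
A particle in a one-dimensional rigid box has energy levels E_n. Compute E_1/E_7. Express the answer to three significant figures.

0.0204

E_n ∝ n², so E_1/E_7 = 1²/7² = 1/49 = 0.0204.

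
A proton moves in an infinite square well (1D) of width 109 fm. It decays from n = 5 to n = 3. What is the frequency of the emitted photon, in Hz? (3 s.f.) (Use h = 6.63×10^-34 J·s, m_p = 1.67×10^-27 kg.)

E_1 = h²/(8m_pL²) = 2.769×10^-15 J and ΔE = (5² − 3²)E_1 = 4.430×10^-14 J.
f = ΔE/h = 4.430×10^-14/6.63×10^-34 = 6.68×10^19 Hz.

f = 6.68×10^19 Hz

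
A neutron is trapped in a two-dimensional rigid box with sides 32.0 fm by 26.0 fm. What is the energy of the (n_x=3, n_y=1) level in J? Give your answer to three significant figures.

E = 3.36×10^-13 J

For a 2D rectangular well E = (h²/8m_n)·Σ n_i²/L_i² = (6.626×10^-34)²/(8·1.675×10^-27) · [3²/(32.0 fm)² + 1²/(26.0 fm)²].
Evaluating gives E = 3.36×10^-13 J.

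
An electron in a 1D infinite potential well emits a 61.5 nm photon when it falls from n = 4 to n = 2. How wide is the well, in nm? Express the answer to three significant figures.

L = 0.473 nm

The photon carries ΔE = hc/λ = 6.626×10^-34·2.998×10^8/6.15×10^-8 m = 3.230×10^-18 J.
Since ΔE = (4² − 2²)E_1, E_1 = 2.692×10^-19 J, and L = h/√(8m_eE_1) = 4.73×10^-10 m = 0.473 nm.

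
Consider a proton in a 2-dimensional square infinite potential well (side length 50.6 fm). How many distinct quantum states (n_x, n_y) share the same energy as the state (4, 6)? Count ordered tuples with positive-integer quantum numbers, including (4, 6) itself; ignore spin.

The level has n_x² + n_y² = 52. The ordered positive-integer solutions are (4, 6), (6, 4).
That gives 2 states.

degeneracy = 2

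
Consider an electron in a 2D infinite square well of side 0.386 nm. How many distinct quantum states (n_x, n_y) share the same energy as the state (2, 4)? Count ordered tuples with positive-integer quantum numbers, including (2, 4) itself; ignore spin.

degeneracy = 2

The level has n_x² + n_y² = 20. The ordered positive-integer solutions are (2, 4), (4, 2).
That gives 2 states.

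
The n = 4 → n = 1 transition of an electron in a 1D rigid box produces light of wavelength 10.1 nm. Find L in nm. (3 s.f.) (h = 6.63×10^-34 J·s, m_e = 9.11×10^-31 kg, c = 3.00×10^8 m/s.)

The photon carries ΔE = hc/λ = 6.63×10^-34·3.00×10^8/1.01×10^-8 m = 1.969×10^-17 J.
Since ΔE = (4² − 1²)E_1, E_1 = 1.313×10^-18 J, and L = h/√(8m_eE_1) = 2.14×10^-10 m = 0.214 nm.

L = 0.214 nm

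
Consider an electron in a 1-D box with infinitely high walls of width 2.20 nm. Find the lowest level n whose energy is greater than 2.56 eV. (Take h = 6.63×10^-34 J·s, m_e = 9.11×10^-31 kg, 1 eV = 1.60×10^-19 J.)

E_1 = h²/(8m_eL²) = 1.246×10^-20 J = 0.07787 eV.
Need n² > 2.56/0.07787 = 32.88, i.e. n > 5.734.
The smallest integer satisfying this is n = 6.

n = 6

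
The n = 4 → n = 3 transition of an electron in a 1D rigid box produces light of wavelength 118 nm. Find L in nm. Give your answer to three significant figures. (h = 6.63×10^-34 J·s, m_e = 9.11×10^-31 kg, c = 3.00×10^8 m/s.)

L = 0.500 nm

The photon carries ΔE = hc/λ = 6.63×10^-34·3.00×10^8/1.18×10^-7 m = 1.686×10^-18 J.
Since ΔE = (4² − 3²)E_1, E_1 = 2.409×10^-19 J, and L = h/√(8m_eE_1) = 5.00×10^-10 m = 0.500 nm.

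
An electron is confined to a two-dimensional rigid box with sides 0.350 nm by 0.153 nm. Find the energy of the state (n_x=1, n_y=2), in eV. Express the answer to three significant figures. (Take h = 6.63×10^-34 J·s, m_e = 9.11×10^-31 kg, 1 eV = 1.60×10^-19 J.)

E = 67.5 eV

For a 2D rectangular well E = (h²/8m_e)·Σ n_i²/L_i² = (6.63×10^-34)²/(8·9.11×10^-31) · [1²/(0.350 nm)² + 2²/(0.153 nm)²].
Evaluating gives E = 1.080×10^-17 J = 67.5 eV.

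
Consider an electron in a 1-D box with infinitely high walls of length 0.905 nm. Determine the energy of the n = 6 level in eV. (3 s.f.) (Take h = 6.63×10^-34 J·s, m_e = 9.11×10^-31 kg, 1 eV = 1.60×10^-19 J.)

E_6 = 16.6 eV

For an infinite well E_n = n²h²/(8m_eL²), so E_1 = h²/(8m_eL²) = (6.63×10^-34)²/(8·9.11×10^-31·(9.05×10^-10 m)²) = 7.364×10^-20 J.
Then E_6 = 6²·E_1 = 36·7.364×10^-20 J = 2.651×10^-18 J.
Converting, E_6 = 2.651×10^-18 J / (1.60×10^-19 J/eV) = 16.6 eV.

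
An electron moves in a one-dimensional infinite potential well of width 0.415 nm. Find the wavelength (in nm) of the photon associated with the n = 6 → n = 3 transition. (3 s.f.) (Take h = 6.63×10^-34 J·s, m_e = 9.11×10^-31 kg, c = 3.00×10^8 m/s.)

λ = 21.0 nm

E_1 = h²/(8m_eL²) = 3.502×10^-19 J, so ΔE = (6² − 3²)E_1 = 9.455×10^-18 J.
λ = hc/ΔE = (6.63×10^-34·3.00×10^8)/9.455×10^-18 = 2.10×10^-8 m = 21.0 nm.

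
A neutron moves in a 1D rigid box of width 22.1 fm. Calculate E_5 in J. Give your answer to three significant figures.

E_5 = 1.68×10^-12 J

For an infinite well E_n = n²h²/(8m_nL²), so E_1 = h²/(8m_nL²) = (6.626×10^-34)²/(8·1.675×10^-27·(2.21×10^-14 m)²) = 6.708×10^-14 J.
Then E_5 = 5²·E_1 = 25·6.708×10^-14 J = 1.68×10^-12 J.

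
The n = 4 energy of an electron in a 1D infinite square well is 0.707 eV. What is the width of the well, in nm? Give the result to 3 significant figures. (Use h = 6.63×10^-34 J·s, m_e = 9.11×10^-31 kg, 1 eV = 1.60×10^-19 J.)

From E_n = n²h²/(8m_eL²), L = n·h/√(8m_eE_n).
E_4 = 0.707 eV = 1.131×10^-19 J, so L = 4·6.63×10^-34/√(8·9.11×10^-31·1.131×10^-19) = 2.92×10^-9 m = 2.92 nm.

L = 2.92 nm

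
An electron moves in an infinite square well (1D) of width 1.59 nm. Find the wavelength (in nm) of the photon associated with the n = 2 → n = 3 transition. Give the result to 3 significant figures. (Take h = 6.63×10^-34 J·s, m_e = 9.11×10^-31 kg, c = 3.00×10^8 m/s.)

E_1 = h²/(8m_eL²) = 2.386×10^-20 J, so ΔE = (3² − 2²)E_1 = 1.193×10^-19 J.
λ = hc/ΔE = (6.63×10^-34·3.00×10^8)/1.193×10^-19 = 1.67×10^-6 m = 1.67×10^3 nm.

λ = 1.67×10^3 nm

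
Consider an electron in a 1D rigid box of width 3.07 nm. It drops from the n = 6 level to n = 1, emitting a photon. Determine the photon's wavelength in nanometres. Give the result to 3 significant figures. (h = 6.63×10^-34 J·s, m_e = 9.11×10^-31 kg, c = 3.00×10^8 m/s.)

E_1 = h²/(8m_eL²) = 6.399×10^-21 J, so ΔE = (6² − 1²)E_1 = 2.240×10^-19 J.
λ = hc/ΔE = (6.63×10^-34·3.00×10^8)/2.240×10^-19 = 8.88×10^-7 m = 888 nm.

λ = 888 nm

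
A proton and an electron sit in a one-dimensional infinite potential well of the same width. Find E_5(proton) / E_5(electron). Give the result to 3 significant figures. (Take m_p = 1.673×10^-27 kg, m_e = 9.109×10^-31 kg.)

5.44×10^-4

E_n ∝ 1/m at fixed n and L, so the ratio is m_e/m_p = 9.109×10^-31/1.673×10^-27 = 5.44×10^-4.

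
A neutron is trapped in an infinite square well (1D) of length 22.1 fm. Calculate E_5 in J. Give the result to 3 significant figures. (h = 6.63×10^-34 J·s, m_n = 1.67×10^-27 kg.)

For an infinite well E_n = n²h²/(8m_nL²), so E_1 = h²/(8m_nL²) = (6.63×10^-34)²/(8·1.67×10^-27·(2.21×10^-14 m)²) = 6.737×10^-14 J.
Then E_5 = 5²·E_1 = 25·6.737×10^-14 J = 1.68×10^-12 J.

E_5 = 1.68×10^-12 J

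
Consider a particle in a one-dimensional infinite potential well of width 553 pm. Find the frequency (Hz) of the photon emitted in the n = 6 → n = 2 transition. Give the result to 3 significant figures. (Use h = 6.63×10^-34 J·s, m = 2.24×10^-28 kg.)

E_1 = h²/(8mL²) = 8.021×10^-22 J and ΔE = (6² − 2²)E_1 = 2.567×10^-20 J.
f = ΔE/h = 2.567×10^-20/6.63×10^-34 = 3.87×10^13 Hz.

f = 3.87×10^13 Hz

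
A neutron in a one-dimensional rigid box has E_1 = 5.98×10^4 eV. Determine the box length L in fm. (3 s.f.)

From E_n = n²h²/(8m_nL²), L = n·h/√(8m_nE_n).
E_1 = 5.98×10^4 eV = 9.580×10^-15 J, so L = 1·6.626×10^-34/√(8·1.675×10^-27·9.580×10^-15) = 5.85×10^-14 m = 58.5 fm.

L = 58.5 fm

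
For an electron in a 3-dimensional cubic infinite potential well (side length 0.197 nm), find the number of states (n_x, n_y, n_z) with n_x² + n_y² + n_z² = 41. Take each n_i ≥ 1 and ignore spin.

degeneracy = 9

The level has n_x² + n_y² + n_z² = 41. The ordered positive-integer solutions are (1, 2, 6), (1, 6, 2), (2, 1, 6), (2, 6, 1), (3, 4, 4), (4, 3, 4), (4, 4, 3), (6, 1, 2), (6, 2, 1).
That gives 9 states.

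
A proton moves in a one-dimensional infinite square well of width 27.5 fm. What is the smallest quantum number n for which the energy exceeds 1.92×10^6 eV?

E_1 = h²/(8m_pL²) = 4.338×10^-14 J = 2.708×10^5 eV.
Need n² > 1.92×10^6/2.708×10^5 = 7.090, i.e. n > 2.663.
The smallest integer satisfying this is n = 3.

n = 3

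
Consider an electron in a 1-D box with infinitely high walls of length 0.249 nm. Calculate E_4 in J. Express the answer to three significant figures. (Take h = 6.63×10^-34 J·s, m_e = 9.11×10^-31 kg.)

For an infinite well E_n = n²h²/(8m_eL²), so E_1 = h²/(8m_eL²) = (6.63×10^-34)²/(8·9.11×10^-31·(2.49×10^-10 m)²) = 9.728×10^-19 J.
Then E_4 = 4²·E_1 = 16·9.728×10^-19 J = 1.56×10^-17 J.

E_4 = 1.56×10^-17 J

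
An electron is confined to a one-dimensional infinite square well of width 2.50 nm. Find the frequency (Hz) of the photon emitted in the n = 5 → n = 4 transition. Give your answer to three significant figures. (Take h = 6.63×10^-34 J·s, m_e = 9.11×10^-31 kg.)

E_1 = h²/(8m_eL²) = 9.650×10^-21 J and ΔE = (5² − 4²)E_1 = 8.685×10^-20 J.
f = ΔE/h = 8.685×10^-20/6.63×10^-34 = 1.31×10^14 Hz.

f = 1.31×10^14 Hz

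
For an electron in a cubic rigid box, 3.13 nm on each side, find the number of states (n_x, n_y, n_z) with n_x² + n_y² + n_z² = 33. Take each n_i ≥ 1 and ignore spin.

degeneracy = 6

The level has n_x² + n_y² + n_z² = 33. The ordered positive-integer solutions are (1, 4, 4), (2, 2, 5), (2, 5, 2), (4, 1, 4), (4, 4, 1), (5, 2, 2).
That gives 6 states.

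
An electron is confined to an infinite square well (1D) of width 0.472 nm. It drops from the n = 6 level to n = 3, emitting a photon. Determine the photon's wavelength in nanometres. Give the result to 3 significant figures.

λ = 27.2 nm

E_1 = h²/(8m_eL²) = 2.704×10^-19 J, so ΔE = (6² − 3²)E_1 = 7.301×10^-18 J.
λ = hc/ΔE = (6.626×10^-34·2.998×10^8)/7.301×10^-18 = 2.72×10^-8 m = 27.2 nm.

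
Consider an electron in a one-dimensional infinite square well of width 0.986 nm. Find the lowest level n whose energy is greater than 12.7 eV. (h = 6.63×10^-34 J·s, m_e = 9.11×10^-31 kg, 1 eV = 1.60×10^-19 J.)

E_1 = h²/(8m_eL²) = 6.204×10^-20 J = 0.3877 eV.
Need n² > 12.7/0.3877 = 32.76, i.e. n > 5.724.
The smallest integer satisfying this is n = 6.

n = 6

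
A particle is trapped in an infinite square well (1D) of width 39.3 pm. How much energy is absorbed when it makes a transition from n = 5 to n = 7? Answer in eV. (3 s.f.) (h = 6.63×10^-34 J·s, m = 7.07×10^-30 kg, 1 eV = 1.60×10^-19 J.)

E_1 = h²/(8mL²) = 5.032×10^-18 J.
|ΔE| = |5² − 7²|·E_1 = 24·5.032×10^-18 J = 1.208×10^-16 J = 755 eV.

|ΔE| = 755 eV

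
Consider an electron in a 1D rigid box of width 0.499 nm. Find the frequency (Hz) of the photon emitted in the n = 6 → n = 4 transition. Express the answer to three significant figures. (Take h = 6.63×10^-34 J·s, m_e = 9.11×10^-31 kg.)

f = 7.31×10^15 Hz

E_1 = h²/(8m_eL²) = 2.422×10^-19 J and ΔE = (6² − 4²)E_1 = 4.844×10^-18 J.
f = ΔE/h = 4.844×10^-18/6.63×10^-34 = 7.31×10^15 Hz.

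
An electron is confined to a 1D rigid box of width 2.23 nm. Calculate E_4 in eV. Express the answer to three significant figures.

E_4 = 1.21 eV

For an infinite well E_n = n²h²/(8m_eL²), so E_1 = h²/(8m_eL²) = (6.626×10^-34)²/(8·9.109×10^-31·(2.23×10^-9 m)²) = 1.212×10^-20 J.
Then E_4 = 4²·E_1 = 16·1.212×10^-20 J = 1.939×10^-19 J.
Converting, E_4 = 1.939×10^-19 J / (1.602×10^-19 J/eV) = 1.21 eV.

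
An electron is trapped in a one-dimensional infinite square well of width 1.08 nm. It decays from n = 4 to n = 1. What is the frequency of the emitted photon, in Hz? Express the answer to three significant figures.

f = 1.17×10^15 Hz

E_1 = h²/(8m_eL²) = 5.165×10^-20 J and ΔE = (4² − 1²)E_1 = 7.747×10^-19 J.
f = ΔE/h = 7.747×10^-19/6.626×10^-34 = 1.17×10^15 Hz.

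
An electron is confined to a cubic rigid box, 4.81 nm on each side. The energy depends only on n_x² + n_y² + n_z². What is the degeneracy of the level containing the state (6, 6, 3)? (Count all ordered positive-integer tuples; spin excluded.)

degeneracy = 12

The level has n_x² + n_y² + n_z² = 81. The ordered positive-integer solutions are (1, 4, 8), (1, 8, 4), (3, 6, 6), (4, 1, 8), (4, 4, 7), (4, 7, 4), (4, 8, 1), (6, 3, 6), (6, 6, 3), (7, 4, 4), (8, 1, 4), (8, 4, 1).
That gives 12 states.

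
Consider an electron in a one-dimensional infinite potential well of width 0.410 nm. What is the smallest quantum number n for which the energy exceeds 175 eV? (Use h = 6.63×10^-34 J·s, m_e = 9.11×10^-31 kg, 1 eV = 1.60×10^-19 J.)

n = 9

E_1 = h²/(8m_eL²) = 3.588×10^-19 J = 2.243 eV.
Need n² > 175/2.243 = 78.02, i.e. n > 8.833.
The smallest integer satisfying this is n = 9.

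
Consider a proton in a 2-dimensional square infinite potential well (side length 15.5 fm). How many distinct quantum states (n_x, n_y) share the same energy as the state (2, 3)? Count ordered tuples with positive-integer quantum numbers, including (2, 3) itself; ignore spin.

The level has n_x² + n_y² = 13. The ordered positive-integer solutions are (2, 3), (3, 2).
That gives 2 states.

degeneracy = 2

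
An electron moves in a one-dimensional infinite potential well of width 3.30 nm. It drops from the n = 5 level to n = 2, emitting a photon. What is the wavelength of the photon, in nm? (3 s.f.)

λ = 1.71×10^3 nm

E_1 = h²/(8m_eL²) = 5.532×10^-21 J, so ΔE = (5² − 2²)E_1 = 1.162×10^-19 J.
λ = hc/ΔE = (6.626×10^-34·2.998×10^8)/1.162×10^-19 = 1.71×10^-6 m = 1.71×10^3 nm.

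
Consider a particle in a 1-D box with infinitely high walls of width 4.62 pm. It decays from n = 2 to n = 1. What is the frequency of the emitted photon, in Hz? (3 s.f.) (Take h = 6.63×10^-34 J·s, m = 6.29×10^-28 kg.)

f = 1.85×10^16 Hz

E_1 = h²/(8mL²) = 4.093×10^-18 J and ΔE = (2² − 1²)E_1 = 1.228×10^-17 J.
f = ΔE/h = 1.228×10^-17/6.63×10^-34 = 1.85×10^16 Hz.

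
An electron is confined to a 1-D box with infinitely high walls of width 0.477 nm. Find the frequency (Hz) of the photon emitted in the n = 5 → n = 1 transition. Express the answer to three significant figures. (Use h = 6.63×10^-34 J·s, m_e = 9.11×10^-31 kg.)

f = 9.60×10^15 Hz

E_1 = h²/(8m_eL²) = 2.651×10^-19 J and ΔE = (5² − 1²)E_1 = 6.362×10^-18 J.
f = ΔE/h = 6.362×10^-18/6.63×10^-34 = 9.60×10^15 Hz.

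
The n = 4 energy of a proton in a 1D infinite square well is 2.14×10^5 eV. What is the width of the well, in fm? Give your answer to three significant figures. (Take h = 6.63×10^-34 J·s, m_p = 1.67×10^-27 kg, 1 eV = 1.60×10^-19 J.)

From E_n = n²h²/(8m_pL²), L = n·h/√(8m_pE_n).
E_4 = 2.14×10^5 eV = 3.424×10^-14 J, so L = 4·6.63×10^-34/√(8·1.67×10^-27·3.424×10^-14) = 1.24×10^-13 m = 124 fm.

L = 124 fm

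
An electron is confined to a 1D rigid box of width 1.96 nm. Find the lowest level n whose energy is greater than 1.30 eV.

n = 4

E_1 = h²/(8m_eL²) = 1.568×10^-20 J = 0.09788 eV.
Need n² > 1.30/0.09788 = 13.28, i.e. n > 3.644.
The smallest integer satisfying this is n = 4.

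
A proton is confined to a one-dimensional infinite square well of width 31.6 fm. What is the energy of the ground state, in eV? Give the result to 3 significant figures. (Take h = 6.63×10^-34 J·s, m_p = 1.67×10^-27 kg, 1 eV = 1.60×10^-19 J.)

E_1 = 2.06×10^5 eV

For an infinite well E_n = n²h²/(8m_pL²), so E_1 = h²/(8m_pL²) = (6.63×10^-34)²/(8·1.67×10^-27·(3.16×10^-14 m)²) = 3.295×10^-14 J.
Converting, E_1 = 3.295×10^-14 J / (1.60×10^-19 J/eV) = 2.06×10^5 eV.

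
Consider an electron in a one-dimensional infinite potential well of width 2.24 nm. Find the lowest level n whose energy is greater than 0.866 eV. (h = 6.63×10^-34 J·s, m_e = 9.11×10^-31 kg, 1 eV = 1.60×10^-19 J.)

E_1 = h²/(8m_eL²) = 1.202×10^-20 J = 0.07512 eV.
Need n² > 0.866/0.07512 = 11.53, i.e. n > 3.396.
The smallest integer satisfying this is n = 4.

n = 4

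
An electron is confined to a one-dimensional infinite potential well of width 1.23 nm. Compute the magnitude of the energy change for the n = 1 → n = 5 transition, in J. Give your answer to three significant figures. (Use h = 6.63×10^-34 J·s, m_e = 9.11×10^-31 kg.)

E_1 = h²/(8m_eL²) = 3.987×10^-20 J.
|ΔE| = |1² − 5²|·E_1 = 24·3.987×10^-20 J = 9.57×10^-19 J.

|ΔE| = 9.57×10^-19 J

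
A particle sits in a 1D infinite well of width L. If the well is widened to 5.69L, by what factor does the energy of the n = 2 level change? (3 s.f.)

E_n ∝ 1/L², so the energy scales by 1/5.69² = 0.0309.

0.0309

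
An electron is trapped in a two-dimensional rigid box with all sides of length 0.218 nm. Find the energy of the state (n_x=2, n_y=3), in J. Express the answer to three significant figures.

E = 1.65×10^-17 J

For a 2D rectangular well E = (h²/8m_e)·Σ n_i²/L_i² = (6.626×10^-34)²/(8·9.109×10^-31) · [2²/(0.218 nm)² + 3²/(0.218 nm)²].
Evaluating gives E = 1.65×10^-17 J.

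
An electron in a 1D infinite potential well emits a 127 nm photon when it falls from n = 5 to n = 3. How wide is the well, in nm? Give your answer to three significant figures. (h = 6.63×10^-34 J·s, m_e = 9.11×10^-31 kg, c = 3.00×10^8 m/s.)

L = 0.785 nm

The photon carries ΔE = hc/λ = 6.63×10^-34·3.00×10^8/1.27×10^-7 m = 1.566×10^-18 J.
Since ΔE = (5² − 3²)E_1, E_1 = 9.787×10^-20 J, and L = h/√(8m_eE_1) = 7.85×10^-10 m = 0.785 nm.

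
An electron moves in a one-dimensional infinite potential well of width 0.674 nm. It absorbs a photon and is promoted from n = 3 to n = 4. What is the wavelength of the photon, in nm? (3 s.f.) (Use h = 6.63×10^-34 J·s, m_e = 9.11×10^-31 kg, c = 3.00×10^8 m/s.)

λ = 214 nm

E_1 = h²/(8m_eL²) = 1.328×10^-19 J, so ΔE = (4² − 3²)E_1 = 9.296×10^-19 J.
λ = hc/ΔE = (6.63×10^-34·3.00×10^8)/9.296×10^-19 = 2.14×10^-7 m = 214 nm.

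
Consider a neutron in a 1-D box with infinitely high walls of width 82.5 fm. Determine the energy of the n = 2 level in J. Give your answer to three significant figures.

For an infinite well E_n = n²h²/(8m_nL²), so E_1 = h²/(8m_nL²) = (6.626×10^-34)²/(8·1.675×10^-27·(8.25×10^-14 m)²) = 4.814×10^-15 J.
Then E_2 = 2²·E_1 = 4·4.814×10^-15 J = 1.93×10^-14 J.

E_2 = 1.93×10^-14 J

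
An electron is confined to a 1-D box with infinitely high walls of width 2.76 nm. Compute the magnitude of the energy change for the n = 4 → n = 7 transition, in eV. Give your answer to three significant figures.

|ΔE| = 1.63 eV

E_1 = h²/(8m_eL²) = 7.909×10^-21 J.
|ΔE| = |4² − 7²|·E_1 = 33·7.909×10^-21 J = 2.610×10^-19 J = 1.63 eV.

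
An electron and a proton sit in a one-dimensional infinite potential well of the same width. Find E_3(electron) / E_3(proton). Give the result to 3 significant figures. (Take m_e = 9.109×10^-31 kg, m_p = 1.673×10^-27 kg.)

1.84×10^3

E_n ∝ 1/m at fixed n and L, so the ratio is m_p/m_e = 1.673×10^-27/9.109×10^-31 = 1.84×10^3.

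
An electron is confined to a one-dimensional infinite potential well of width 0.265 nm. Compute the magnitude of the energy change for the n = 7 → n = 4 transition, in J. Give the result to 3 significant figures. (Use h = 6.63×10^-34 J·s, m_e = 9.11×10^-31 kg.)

|ΔE| = 2.83×10^-17 J

E_1 = h²/(8m_eL²) = 8.589×10^-19 J.
|ΔE| = |7² − 4²|·E_1 = 33·8.589×10^-19 J = 2.83×10^-17 J.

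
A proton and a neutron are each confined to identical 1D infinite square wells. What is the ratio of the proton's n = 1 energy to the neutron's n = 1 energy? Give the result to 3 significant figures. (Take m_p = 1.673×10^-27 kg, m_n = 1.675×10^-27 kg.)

1.00

E_n ∝ 1/m at fixed n and L, so the ratio is m_n/m_p = 1.675×10^-27/1.673×10^-27 = 1.00.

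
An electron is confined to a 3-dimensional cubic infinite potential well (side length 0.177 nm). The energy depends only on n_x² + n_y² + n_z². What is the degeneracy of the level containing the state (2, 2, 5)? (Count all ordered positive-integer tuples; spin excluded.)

degeneracy = 6

The level has n_x² + n_y² + n_z² = 33. The ordered positive-integer solutions are (1, 4, 4), (2, 2, 5), (2, 5, 2), (4, 1, 4), (4, 4, 1), (5, 2, 2).
That gives 6 states.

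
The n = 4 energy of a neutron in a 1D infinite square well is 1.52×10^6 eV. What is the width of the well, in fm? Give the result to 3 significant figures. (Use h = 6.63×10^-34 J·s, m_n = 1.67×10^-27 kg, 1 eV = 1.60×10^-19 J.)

L = 46.5 fm

From E_n = n²h²/(8m_nL²), L = n·h/√(8m_nE_n).
E_4 = 1.52×10^6 eV = 2.432×10^-13 J, so L = 4·6.63×10^-34/√(8·1.67×10^-27·2.432×10^-13) = 4.65×10^-14 m = 46.5 fm.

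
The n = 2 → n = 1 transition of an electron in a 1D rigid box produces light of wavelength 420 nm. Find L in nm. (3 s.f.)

L = 0.618 nm

The photon carries ΔE = hc/λ = 6.626×10^-34·2.998×10^8/4.20×10^-7 m = 4.730×10^-19 J.
Since ΔE = (2² − 1²)E_1, E_1 = 1.577×10^-19 J, and L = h/√(8m_eE_1) = 6.18×10^-10 m = 0.618 nm.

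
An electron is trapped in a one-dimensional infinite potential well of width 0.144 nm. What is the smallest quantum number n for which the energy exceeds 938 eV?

E_1 = h²/(8m_eL²) = 2.905×10^-18 J = 18.13 eV.
Need n² > 938/18.13 = 51.74, i.e. n > 7.193.
The smallest integer satisfying this is n = 8.

n = 8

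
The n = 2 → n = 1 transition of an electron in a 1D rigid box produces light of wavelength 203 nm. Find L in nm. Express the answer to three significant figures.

The photon carries ΔE = hc/λ = 6.626×10^-34·2.998×10^8/2.03×10^-7 m = 9.786×10^-19 J.
Since ΔE = (2² − 1²)E_1, E_1 = 3.262×10^-19 J, and L = h/√(8m_eE_1) = 4.30×10^-10 m = 0.430 nm.

L = 0.430 nm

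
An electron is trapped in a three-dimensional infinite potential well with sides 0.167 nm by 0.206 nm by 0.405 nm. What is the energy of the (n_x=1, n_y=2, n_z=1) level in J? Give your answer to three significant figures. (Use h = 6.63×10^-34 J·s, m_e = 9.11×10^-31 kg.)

E = 8.22×10^-18 J

For a 3D rectangular well E = (h²/8m_e)·Σ n_i²/L_i² = (6.63×10^-34)²/(8·9.11×10^-31) · [1²/(0.167 nm)² + 2²/(0.206 nm)² + 1²/(0.405 nm)²].
Evaluating gives E = 8.22×10^-18 J.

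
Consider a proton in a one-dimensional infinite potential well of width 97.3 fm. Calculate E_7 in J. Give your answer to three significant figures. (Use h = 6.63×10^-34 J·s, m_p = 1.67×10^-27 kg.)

E_7 = 1.70×10^-13 J

For an infinite well E_n = n²h²/(8m_pL²), so E_1 = h²/(8m_pL²) = (6.63×10^-34)²/(8·1.67×10^-27·(9.73×10^-14 m)²) = 3.475×10^-15 J.
Then E_7 = 7²·E_1 = 49·3.475×10^-15 J = 1.70×10^-13 J.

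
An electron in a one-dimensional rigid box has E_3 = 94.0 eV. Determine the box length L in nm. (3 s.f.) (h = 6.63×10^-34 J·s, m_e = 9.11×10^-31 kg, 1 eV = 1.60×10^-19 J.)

L = 0.190 nm

From E_n = n²h²/(8m_eL²), L = n·h/√(8m_eE_n).
E_3 = 94.0 eV = 1.504×10^-17 J, so L = 3·6.63×10^-34/√(8·9.11×10^-31·1.504×10^-17) = 1.90×10^-10 m = 0.190 nm.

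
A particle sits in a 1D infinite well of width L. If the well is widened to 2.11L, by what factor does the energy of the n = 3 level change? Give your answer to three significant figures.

0.225

E_n ∝ 1/L², so the energy scales by 1/2.11² = 0.225.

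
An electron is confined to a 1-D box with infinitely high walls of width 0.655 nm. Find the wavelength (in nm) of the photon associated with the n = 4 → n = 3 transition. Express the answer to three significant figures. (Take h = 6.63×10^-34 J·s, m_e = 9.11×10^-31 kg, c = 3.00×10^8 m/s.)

λ = 202 nm

E_1 = h²/(8m_eL²) = 1.406×10^-19 J, so ΔE = (4² − 3²)E_1 = 9.842×10^-19 J.
λ = hc/ΔE = (6.63×10^-34·3.00×10^8)/9.842×10^-19 = 2.02×10^-7 m = 202 nm.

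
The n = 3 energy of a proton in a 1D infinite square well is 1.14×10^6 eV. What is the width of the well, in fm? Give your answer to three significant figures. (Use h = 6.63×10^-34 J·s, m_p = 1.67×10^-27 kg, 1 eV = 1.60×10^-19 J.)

L = 40.3 fm

From E_n = n²h²/(8m_pL²), L = n·h/√(8m_pE_n).
E_3 = 1.14×10^6 eV = 1.824×10^-13 J, so L = 3·6.63×10^-34/√(8·1.67×10^-27·1.824×10^-13) = 4.03×10^-14 m = 40.3 fm.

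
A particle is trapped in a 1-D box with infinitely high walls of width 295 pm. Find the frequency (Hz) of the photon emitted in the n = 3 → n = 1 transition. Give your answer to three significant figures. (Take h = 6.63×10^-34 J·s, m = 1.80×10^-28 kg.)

E_1 = h²/(8mL²) = 3.508×10^-21 J and ΔE = (3² − 1²)E_1 = 2.806×10^-20 J.
f = ΔE/h = 2.806×10^-20/6.63×10^-34 = 4.23×10^13 Hz.

f = 4.23×10^13 Hz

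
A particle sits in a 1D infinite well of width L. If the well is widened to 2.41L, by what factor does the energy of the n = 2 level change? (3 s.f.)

E_n ∝ 1/L², so the energy scales by 1/2.41² = 0.172.

0.172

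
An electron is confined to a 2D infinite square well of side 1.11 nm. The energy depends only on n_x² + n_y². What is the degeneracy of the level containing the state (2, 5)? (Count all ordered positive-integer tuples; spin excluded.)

The level has n_x² + n_y² = 29. The ordered positive-integer solutions are (2, 5), (5, 2).
That gives 2 states.

degeneracy = 2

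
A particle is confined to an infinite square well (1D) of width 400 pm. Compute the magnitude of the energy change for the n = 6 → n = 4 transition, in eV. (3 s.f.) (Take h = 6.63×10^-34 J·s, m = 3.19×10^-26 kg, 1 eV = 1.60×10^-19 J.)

E_1 = h²/(8mL²) = 1.077×10^-23 J.
|ΔE| = |6² − 4²|·E_1 = 20·1.077×10^-23 J = 2.154×10^-22 J = 0.00135 eV.

|ΔE| = 0.00135 eV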